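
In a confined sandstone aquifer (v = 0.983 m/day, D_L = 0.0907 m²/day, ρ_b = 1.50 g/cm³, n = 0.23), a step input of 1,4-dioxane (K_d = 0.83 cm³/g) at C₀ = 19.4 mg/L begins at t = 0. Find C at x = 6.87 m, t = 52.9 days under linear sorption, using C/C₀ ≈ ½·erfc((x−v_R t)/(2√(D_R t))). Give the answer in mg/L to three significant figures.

16.4 mg/L

Retardation factor R = 1 + ρ_b·K_d/n = 1 + 1.50 × 0.83/0.23 = 6.413.
Sorption retards both mechanisms: v_R = v/R = 0.1533 m/day, D_R = D/R = 0.01414 m²/day.
v_R·t = 0.1533 × 52.9 = 8.10957 m; 2√(D_R t) = 1.730 m; argument = (6.87 − 8.10957)/1.730 = -0.7165.
C = C₀ × ½·erfc(-0.7165) = 19.4 × 0.8445 = 16.4 mg/L.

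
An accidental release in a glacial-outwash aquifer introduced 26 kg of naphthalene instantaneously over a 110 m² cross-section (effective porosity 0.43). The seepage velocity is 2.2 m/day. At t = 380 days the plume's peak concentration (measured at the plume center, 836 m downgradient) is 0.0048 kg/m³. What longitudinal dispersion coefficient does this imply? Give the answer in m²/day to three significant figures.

At the plume center C_max = M/(n_e·A·√(4πDt)), so D = M²/(4πt·(n_e·A·C_max)²).
n_e·A·C_max = 0.43 × 110 × 0.0048 = 0.2270 kg/m.
D = 26²/(4π × 380 × 0.2270²) = 2.75 m²/day.

2.75 m²/day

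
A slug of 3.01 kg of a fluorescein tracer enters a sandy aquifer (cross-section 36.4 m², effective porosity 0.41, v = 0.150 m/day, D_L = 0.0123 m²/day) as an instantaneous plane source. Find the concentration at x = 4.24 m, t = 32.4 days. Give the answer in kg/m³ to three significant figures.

0.0708 kg/m³

For an instantaneous plane source, C(x,t) = M/(n_e·A·√(4πDt)) · exp(−(x−vt)²/(4Dt)), with n_e·A the pore (flow) area.
Plume center vt = 0.150 × 32.4 = 4.86 m, so the well at 4.24 m is 0.62 m upgradient of the peak.
√(4πDt) = 2.238 m, giving peak height M/(n_e·A·√(4πDt)) = 3.01/(0.41 × 36.4 × 2.238) = 0.09012 kg/m³.
(x−vt)²/(4Dt) = (-0.62)²/(4 × 0.0123 × 32.4) = 0.2411; exp(−0.2411) = 0.7858.
C = 0.09012 × 0.7858 = 0.0708 kg/m³.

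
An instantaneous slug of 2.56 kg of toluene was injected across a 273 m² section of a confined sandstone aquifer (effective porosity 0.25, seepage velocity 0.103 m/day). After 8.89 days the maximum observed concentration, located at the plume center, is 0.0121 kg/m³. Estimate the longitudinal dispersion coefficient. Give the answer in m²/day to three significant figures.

0.0860 m²/day

At the plume center C_max = M/(n_e·A·√(4πDt)), so D = M²/(4πt·(n_e·A·C_max)²).
n_e·A·C_max = 0.25 × 273 × 0.0121 = 0.8258 kg/m.
D = 2.56²/(4π × 8.89 × 0.8258²) = 0.0860 m²/day.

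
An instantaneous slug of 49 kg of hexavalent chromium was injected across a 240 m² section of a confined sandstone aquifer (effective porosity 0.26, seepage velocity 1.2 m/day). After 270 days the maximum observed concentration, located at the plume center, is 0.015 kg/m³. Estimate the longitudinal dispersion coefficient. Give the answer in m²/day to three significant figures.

At the plume center C_max = M/(n_e·A·√(4πDt)), so D = M²/(4πt·(n_e·A·C_max)²).
n_e·A·C_max = 0.26 × 240 × 0.015 = 0.9360 kg/m.
D = 49²/(4π × 270 × 0.9360²) = 0.808 m²/day.

0.808 m²/day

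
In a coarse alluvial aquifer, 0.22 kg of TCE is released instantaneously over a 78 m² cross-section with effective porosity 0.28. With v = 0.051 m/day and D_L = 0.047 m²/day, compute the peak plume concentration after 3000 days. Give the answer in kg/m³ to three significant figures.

The peak of an instantaneous 1D plume sits at x = vt; there the Gaussian factor is 1 and C_max = M/(n_e·A·√(4πDt)), where n_e·A is the pore area the mass is dissolved in.
√(4πDt) = √(4π × 0.047 × 3000) = 42.09 m, so C_max = 0.22/(0.28 × 78 × 42.09) = 0.000239 kg/m³.

0.000239 kg/m³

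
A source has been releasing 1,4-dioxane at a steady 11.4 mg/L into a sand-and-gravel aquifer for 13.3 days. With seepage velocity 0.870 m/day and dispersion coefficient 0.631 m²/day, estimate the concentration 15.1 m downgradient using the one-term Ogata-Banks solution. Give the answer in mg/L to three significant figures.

2.22 mg/L

For a continuous step input, C/C₀ ≈ ½·erfc((x−vt)/(2√(Dt))).
vt = 0.870 × 13.3 = 11.571 m and 2√(Dt) = 2√(0.631 × 13.3) = 5.794 m.
Argument (x−vt)/(2√(Dt)) = (15.1 − 11.571)/5.794 = 0.6091; ½·erfc(0.6091) = 0.1945.
C = 11.4 × 0.1945 = 2.22 mg/L.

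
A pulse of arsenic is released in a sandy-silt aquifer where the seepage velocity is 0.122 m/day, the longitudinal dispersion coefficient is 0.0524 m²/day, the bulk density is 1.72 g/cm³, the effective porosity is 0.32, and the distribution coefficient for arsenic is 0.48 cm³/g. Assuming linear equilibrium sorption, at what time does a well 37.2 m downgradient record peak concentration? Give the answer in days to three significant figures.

Retardation factor R = 1 + ρ_b·K_d/n = 1 + 1.72 × 0.48/0.32 = 3.580.
Sorption retards both mechanisms: v_R = v/R = 0.03408 m/day, D_R = D/R = 0.01464 m²/day.
Peak time from v_R²t² + 2D_R t − x² = 0: t = (√(D_R² + v_R²x²) − D_R)/v_R².
√(D_R² + v_R²x²) = √(0.01464² + 0.03408² × 37.2²) = 1.268; v_R² = 0.001161.
t = (1.268 − 0.01464)/0.001161 = 1080 days.

1080 days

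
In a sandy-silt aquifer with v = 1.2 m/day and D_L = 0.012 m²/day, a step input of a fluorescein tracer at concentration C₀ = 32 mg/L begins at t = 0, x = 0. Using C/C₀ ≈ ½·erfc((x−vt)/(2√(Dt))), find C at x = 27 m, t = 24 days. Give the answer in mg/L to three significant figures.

For a continuous step input, C/C₀ ≈ ½·erfc((x−vt)/(2√(Dt))).
vt = 1.2 × 24 = 28.8 m and 2√(Dt) = 2√(0.012 × 24) = 1.073 m.
Argument (x−vt)/(2√(Dt)) = (27 − 28.8)/1.073 = -1.678; ½·erfc(-1.678) = 0.9912.
C = 32 × 0.9912 = 31.7 mg/L.

31.7 mg/L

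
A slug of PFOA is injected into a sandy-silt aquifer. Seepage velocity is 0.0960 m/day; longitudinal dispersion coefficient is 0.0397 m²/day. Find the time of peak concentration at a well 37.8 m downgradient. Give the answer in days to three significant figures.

For the 1D instantaneous-source solution, setting ∂C/∂t = 0 at fixed x gives v²t² + 2Dt − x² = 0, so t = (√(D² + v²x²) − D)/v².
√(D² + v²x²) = √(0.0397² + 0.0960² × 37.8²) = 3.629; v² = 0.009216.
t = (3.629 − 0.0397)/0.009216 = 389 days (vs. the pure-advection estimate x/v = 394 d).

389 days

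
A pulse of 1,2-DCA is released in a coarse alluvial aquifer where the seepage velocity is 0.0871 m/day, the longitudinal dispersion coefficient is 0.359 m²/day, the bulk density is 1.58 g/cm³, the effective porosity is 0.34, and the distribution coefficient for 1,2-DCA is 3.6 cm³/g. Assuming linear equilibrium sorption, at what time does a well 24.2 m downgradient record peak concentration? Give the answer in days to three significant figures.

Retardation factor R = 1 + ρ_b·K_d/n = 1 + 1.58 × 3.6/0.34 = 17.73.
Sorption retards both mechanisms: v_R = v/R = 0.004913 m/day, D_R = D/R = 0.02025 m²/day.
Peak time from v_R²t² + 2D_R t − x² = 0: t = (√(D_R² + v_R²x²) − D_R)/v_R².
√(D_R² + v_R²x²) = √(0.02025² + 0.004913² × 24.2²) = 0.1206; v_R² = 2.414e-05.
t = (0.1206 − 0.02025)/2.414e-05 = 4160 days.

4160 days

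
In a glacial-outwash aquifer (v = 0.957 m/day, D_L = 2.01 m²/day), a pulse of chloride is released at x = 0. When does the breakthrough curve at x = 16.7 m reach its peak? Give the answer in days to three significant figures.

15.4 days

For the 1D instantaneous-source solution, setting ∂C/∂t = 0 at fixed x gives v²t² + 2Dt − x² = 0, so t = (√(D² + v²x²) − D)/v².
√(D² + v²x²) = √(2.01² + 0.957² × 16.7²) = 16.11; v² = 0.915849.
t = (16.11 − 2.01)/0.915849 = 15.4 days (vs. the pure-advection estimate x/v = 17.5 d).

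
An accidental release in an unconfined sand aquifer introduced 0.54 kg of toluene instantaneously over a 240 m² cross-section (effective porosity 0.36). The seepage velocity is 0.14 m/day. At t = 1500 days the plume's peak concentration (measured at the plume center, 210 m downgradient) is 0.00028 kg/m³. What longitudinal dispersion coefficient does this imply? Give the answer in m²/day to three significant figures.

0.0264 m²/day

At the plume center C_max = M/(n_e·A·√(4πDt)), so D = M²/(4πt·(n_e·A·C_max)²).
n_e·A·C_max = 0.36 × 240 × 0.00028 = 0.02419 kg/m.
D = 0.54²/(4π × 1500 × 0.02419²) = 0.0264 m²/day.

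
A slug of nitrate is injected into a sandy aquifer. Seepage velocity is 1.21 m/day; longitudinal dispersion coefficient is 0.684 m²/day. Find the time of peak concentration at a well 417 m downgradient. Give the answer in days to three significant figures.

For the 1D instantaneous-source solution, setting ∂C/∂t = 0 at fixed x gives v²t² + 2Dt − x² = 0, so t = (√(D² + v²x²) − D)/v².
√(D² + v²x²) = √(0.684² + 1.21² × 417²) = 504.6; v² = 1.4641.
t = (504.6 − 0.684)/1.4641 = 344 days (vs. the pure-advection estimate x/v = 345 d).

344 days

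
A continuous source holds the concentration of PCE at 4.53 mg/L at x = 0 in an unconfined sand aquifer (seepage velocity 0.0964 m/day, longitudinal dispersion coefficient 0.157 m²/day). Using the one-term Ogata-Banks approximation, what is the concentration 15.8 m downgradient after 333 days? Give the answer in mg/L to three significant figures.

For a continuous step input, C/C₀ ≈ ½·erfc((x−vt)/(2√(Dt))).
vt = 0.0964 × 333 = 32.1012 m and 2√(Dt) = 2√(0.157 × 333) = 14.46 m.
Argument (x−vt)/(2√(Dt)) = (15.8 − 32.1012)/14.46 = -1.127; ½·erfc(-1.127) = 0.9445.
C = 4.53 × 0.9445 = 4.28 mg/L.

4.28 mg/L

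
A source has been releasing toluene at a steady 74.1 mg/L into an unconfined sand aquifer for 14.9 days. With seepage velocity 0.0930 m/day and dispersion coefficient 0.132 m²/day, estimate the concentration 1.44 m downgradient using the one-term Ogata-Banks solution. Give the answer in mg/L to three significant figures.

36.2 mg/L

For a continuous step input, C/C₀ ≈ ½·erfc((x−vt)/(2√(Dt))).
vt = 0.0930 × 14.9 = 1.3857 m and 2√(Dt) = 2√(0.132 × 14.9) = 2.805 m.
Argument (x−vt)/(2√(Dt)) = (1.44 − 1.3857)/2.805 = 0.01936; ½·erfc(0.01936) = 0.4891.
C = 74.1 × 0.4891 = 36.2 mg/L.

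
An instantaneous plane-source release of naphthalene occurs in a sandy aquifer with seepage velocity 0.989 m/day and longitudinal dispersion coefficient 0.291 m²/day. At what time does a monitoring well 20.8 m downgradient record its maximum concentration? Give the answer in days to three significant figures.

20.7 days

For the 1D instantaneous-source solution, setting ∂C/∂t = 0 at fixed x gives v²t² + 2Dt − x² = 0, so t = (√(D² + v²x²) − D)/v².
√(D² + v²x²) = √(0.291² + 0.989² × 20.8²) = 20.57; v² = 0.978121.
t = (20.57 − 0.291)/0.978121 = 20.7 days (vs. the pure-advection estimate x/v = 21.0 d).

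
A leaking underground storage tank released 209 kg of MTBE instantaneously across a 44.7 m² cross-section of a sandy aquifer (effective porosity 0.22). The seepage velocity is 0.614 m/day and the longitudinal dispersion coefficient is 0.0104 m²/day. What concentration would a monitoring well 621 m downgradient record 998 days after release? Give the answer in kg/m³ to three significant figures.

For an instantaneous plane source, C(x,t) = M/(n_e·A·√(4πDt)) · exp(−(x−vt)²/(4Dt)), with n_e·A the pore (flow) area.
Plume center vt = 0.614 × 998 = 612.772 m, so the well at 621 m is 8.228 m downgradient of the peak.
√(4πDt) = 11.42 m, giving peak height M/(n_e·A·√(4πDt)) = 209/(0.22 × 44.7 × 11.42) = 1.861 kg/m³.
(x−vt)²/(4Dt) = (8.228)²/(4 × 0.0104 × 998) = 1.631; exp(−1.631) = 0.1957.
C = 1.861 × 0.1957 = 0.364 kg/m³.

0.364 kg/m³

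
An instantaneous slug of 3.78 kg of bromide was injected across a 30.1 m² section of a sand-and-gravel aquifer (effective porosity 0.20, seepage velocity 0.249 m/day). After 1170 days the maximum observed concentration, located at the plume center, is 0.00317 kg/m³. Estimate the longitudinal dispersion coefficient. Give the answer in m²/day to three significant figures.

2.67 m²/day

At the plume center C_max = M/(n_e·A·√(4πDt)), so D = M²/(4πt·(n_e·A·C_max)²).
n_e·A·C_max = 0.20 × 30.1 × 0.00317 = 0.01908 kg/m.
D = 3.78²/(4π × 1170 × 0.01908²) = 2.67 m²/day.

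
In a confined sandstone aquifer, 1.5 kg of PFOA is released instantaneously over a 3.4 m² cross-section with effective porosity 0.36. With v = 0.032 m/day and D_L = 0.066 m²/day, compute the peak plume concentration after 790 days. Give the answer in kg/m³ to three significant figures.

0.0479 kg/m³

The peak of an instantaneous 1D plume sits at x = vt; there the Gaussian factor is 1 and C_max = M/(n_e·A·√(4πDt)), where n_e·A is the pore area the mass is dissolved in.
√(4πDt) = √(4π × 0.066 × 790) = 25.60 m, so C_max = 1.5/(0.36 × 3.4 × 25.60) = 0.0479 kg/m³.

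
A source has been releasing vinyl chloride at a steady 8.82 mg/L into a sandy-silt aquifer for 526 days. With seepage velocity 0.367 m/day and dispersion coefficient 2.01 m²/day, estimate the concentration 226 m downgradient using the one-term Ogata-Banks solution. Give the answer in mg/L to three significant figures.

2.09 mg/L

For a continuous step input, C/C₀ ≈ ½·erfc((x−vt)/(2√(Dt))).
vt = 0.367 × 526 = 193.042 m and 2√(Dt) = 2√(2.01 × 526) = 65.03 m.
Argument (x−vt)/(2√(Dt)) = (226 − 193.042)/65.03 = 0.5068; ½·erfc(0.5068) = 0.2368.
C = 8.82 × 0.2368 = 2.09 mg/L.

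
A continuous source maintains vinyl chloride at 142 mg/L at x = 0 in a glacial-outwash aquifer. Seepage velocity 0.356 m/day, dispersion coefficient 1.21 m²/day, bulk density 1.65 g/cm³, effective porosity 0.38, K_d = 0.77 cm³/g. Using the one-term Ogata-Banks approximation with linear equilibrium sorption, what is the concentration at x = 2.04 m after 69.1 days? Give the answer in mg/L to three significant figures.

102 mg/L

Retardation factor R = 1 + ρ_b·K_d/n = 1 + 1.65 × 0.77/0.38 = 4.343.
Sorption retards both mechanisms: v_R = v/R = 0.08197 m/day, D_R = D/R = 0.2786 m²/day.
v_R·t = 0.08197 × 69.1 = 5.664127 m; 2√(D_R t) = 8.775 m; argument = (2.04 − 5.664127)/8.775 = -0.4130.
C = C₀ × ½·erfc(-0.4130) = 142 × 0.7204 = 102 mg/L.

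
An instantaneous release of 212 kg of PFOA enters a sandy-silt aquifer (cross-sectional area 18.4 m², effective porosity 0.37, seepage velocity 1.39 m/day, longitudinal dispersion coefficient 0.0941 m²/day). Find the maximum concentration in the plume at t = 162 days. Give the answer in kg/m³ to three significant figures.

2.25 kg/m³

The peak of an instantaneous 1D plume sits at x = vt; there the Gaussian factor is 1 and C_max = M/(n_e·A·√(4πDt)), where n_e·A is the pore area the mass is dissolved in.
√(4πDt) = √(4π × 0.0941 × 162) = 13.84 m, so C_max = 212/(0.37 × 18.4 × 13.84) = 2.25 kg/m³.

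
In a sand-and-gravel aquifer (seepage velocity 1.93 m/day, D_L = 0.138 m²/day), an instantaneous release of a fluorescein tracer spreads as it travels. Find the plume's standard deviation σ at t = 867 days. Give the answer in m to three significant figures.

15.5 m

Dispersive spreading gives a Gaussian with σ² = 2Dt; advection only shifts the center.
σ = √(2 × 0.138 × 867) = 15.5 m.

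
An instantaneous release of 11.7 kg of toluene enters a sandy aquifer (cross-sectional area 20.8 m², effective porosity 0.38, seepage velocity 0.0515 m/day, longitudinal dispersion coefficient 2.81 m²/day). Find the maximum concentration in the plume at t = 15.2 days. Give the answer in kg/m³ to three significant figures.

0.0639 kg/m³

The peak of an instantaneous 1D plume sits at x = vt; there the Gaussian factor is 1 and C_max = M/(n_e·A·√(4πDt)), where n_e·A is the pore area the mass is dissolved in.
√(4πDt) = √(4π × 2.81 × 15.2) = 23.17 m, so C_max = 11.7/(0.38 × 20.8 × 23.17) = 0.0639 kg/m³.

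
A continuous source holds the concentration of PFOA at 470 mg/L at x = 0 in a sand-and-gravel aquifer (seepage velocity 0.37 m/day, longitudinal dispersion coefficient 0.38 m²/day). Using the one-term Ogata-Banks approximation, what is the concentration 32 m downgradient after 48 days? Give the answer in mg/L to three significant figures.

4.32 mg/L

For a continuous step input, C/C₀ ≈ ½·erfc((x−vt)/(2√(Dt))).
vt = 0.37 × 48 = 17.76 m and 2√(Dt) = 2√(0.38 × 48) = 8.542 m.
Argument (x−vt)/(2√(Dt)) = (32 − 17.76)/8.542 = 1.667; ½·erfc(1.667) = 0.009199.
C = 470 × 0.009199 = 4.32 mg/L.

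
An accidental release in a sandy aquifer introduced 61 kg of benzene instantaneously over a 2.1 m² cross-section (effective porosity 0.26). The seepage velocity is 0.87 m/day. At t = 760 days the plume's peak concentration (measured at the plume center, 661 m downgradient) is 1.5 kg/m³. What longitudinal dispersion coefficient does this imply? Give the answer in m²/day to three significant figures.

0.581 m²/day

At the plume center C_max = M/(n_e·A·√(4πDt)), so D = M²/(4πt·(n_e·A·C_max)²).
n_e·A·C_max = 0.26 × 2.1 × 1.5 = 0.8190 kg/m.
D = 61²/(4π × 760 × 0.8190²) = 0.581 m²/day.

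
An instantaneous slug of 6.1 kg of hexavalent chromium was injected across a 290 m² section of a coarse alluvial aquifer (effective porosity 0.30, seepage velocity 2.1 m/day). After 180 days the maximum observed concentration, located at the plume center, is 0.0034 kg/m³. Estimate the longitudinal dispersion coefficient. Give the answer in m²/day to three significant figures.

0.188 m²/day

At the plume center C_max = M/(n_e·A·√(4πDt)), so D = M²/(4πt·(n_e·A·C_max)²).
n_e·A·C_max = 0.30 × 290 × 0.0034 = 0.2958 kg/m.
D = 6.1²/(4π × 180 × 0.2958²) = 0.188 m²/day.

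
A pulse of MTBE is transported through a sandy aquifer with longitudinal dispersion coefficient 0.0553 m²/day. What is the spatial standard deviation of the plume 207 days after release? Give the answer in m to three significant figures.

Dispersive spreading gives a Gaussian with σ² = 2Dt; advection only shifts the center.
σ = √(2 × 0.0553 × 207) = 4.78 m.

4.78 m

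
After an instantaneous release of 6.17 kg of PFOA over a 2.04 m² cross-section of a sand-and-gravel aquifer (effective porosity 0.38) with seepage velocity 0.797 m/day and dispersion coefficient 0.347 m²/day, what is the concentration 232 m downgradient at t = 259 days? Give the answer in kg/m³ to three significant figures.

0.0384 kg/m³

For an instantaneous plane source, C(x,t) = M/(n_e·A·√(4πDt)) · exp(−(x−vt)²/(4Dt)), with n_e·A the pore (flow) area.
Plume center vt = 0.797 × 259 = 206.423 m, so the well at 232 m is 25.577 m downgradient of the peak.
√(4πDt) = 33.61 m, giving peak height M/(n_e·A·√(4πDt)) = 6.17/(0.38 × 2.04 × 33.61) = 0.2368 kg/m³.
(x−vt)²/(4Dt) = (25.577)²/(4 × 0.347 × 259) = 1.820; exp(−1.820) = 0.1620.
C = 0.2368 × 0.1620 = 0.0384 kg/m³.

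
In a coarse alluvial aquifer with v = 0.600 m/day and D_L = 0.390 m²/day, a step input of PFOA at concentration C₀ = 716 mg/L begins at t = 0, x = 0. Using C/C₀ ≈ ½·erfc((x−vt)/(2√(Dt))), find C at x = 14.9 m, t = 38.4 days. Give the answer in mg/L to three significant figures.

667 mg/L

For a continuous step input, C/C₀ ≈ ½·erfc((x−vt)/(2√(Dt))).
vt = 0.600 × 38.4 = 23.04 m and 2√(Dt) = 2√(0.390 × 38.4) = 7.740 m.
Argument (x−vt)/(2√(Dt)) = (14.9 − 23.04)/7.740 = -1.052; ½·erfc(-1.052) = 0.9316.
C = 716 × 0.9316 = 667 mg/L.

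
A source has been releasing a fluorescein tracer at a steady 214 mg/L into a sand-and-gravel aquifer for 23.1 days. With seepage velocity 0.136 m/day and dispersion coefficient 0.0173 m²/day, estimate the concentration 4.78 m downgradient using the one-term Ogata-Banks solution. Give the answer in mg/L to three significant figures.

7.15 mg/L

For a continuous step input, C/C₀ ≈ ½·erfc((x−vt)/(2√(Dt))).
vt = 0.136 × 23.1 = 3.1416 m and 2√(Dt) = 2√(0.0173 × 23.1) = 1.264 m.
Argument (x−vt)/(2√(Dt)) = (4.78 − 3.1416)/1.264 = 1.296; ½·erfc(1.296) = 0.03341.
C = 214 × 0.03341 = 7.15 mg/L.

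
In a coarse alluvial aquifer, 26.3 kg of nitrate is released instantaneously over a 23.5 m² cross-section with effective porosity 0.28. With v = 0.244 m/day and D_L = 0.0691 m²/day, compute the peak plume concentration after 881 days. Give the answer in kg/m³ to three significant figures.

The peak of an instantaneous 1D plume sits at x = vt; there the Gaussian factor is 1 and C_max = M/(n_e·A·√(4πDt)), where n_e·A is the pore area the mass is dissolved in.
√(4πDt) = √(4π × 0.0691 × 881) = 27.66 m, so C_max = 26.3/(0.28 × 23.5 × 27.66) = 0.145 kg/m³.

0.145 kg/m³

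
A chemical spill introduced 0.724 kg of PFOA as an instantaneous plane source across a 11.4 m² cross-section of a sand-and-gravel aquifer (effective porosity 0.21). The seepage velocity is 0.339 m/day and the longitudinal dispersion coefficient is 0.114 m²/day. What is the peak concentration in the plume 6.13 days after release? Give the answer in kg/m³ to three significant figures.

0.102 kg/m³

The peak of an instantaneous 1D plume sits at x = vt; there the Gaussian factor is 1 and C_max = M/(n_e·A·√(4πDt)), where n_e·A is the pore area the mass is dissolved in.
√(4πDt) = √(4π × 0.114 × 6.13) = 2.963 m, so C_max = 0.724/(0.21 × 11.4 × 2.963) = 0.102 kg/m³.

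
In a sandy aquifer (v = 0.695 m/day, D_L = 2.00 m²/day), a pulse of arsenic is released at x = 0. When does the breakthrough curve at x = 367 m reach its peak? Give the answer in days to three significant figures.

524 days

For the 1D instantaneous-source solution, setting ∂C/∂t = 0 at fixed x gives v²t² + 2Dt − x² = 0, so t = (√(D² + v²x²) − D)/v².
√(D² + v²x²) = √(2.00² + 0.695² × 367²) = 255.1; v² = 0.483025.
t = (255.1 − 2.00)/0.483025 = 524 days (vs. the pure-advection estimate x/v = 528 d).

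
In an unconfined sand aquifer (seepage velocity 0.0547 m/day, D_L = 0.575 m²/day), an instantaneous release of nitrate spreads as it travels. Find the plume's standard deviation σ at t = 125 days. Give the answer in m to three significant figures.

12.0 m

Dispersive spreading gives a Gaussian with σ² = 2Dt; advection only shifts the center.
σ = √(2 × 0.575 × 125) = 12.0 m.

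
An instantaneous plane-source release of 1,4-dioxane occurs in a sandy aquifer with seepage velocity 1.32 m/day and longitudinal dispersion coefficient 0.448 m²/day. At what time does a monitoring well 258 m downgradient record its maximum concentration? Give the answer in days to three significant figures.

195 days

For the 1D instantaneous-source solution, setting ∂C/∂t = 0 at fixed x gives v²t² + 2Dt − x² = 0, so t = (√(D² + v²x²) − D)/v².
√(D² + v²x²) = √(0.448² + 1.32² × 258²) = 340.6; v² = 1.7424.
t = (340.6 − 0.448)/1.7424 = 195 days (vs. the pure-advection estimate x/v = 195 d).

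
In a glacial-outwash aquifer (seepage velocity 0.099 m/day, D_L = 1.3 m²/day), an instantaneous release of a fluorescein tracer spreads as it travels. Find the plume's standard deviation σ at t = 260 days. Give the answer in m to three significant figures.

26.0 m

Dispersive spreading gives a Gaussian with σ² = 2Dt; advection only shifts the center.
σ = √(2 × 1.3 × 260) = 26.0 m.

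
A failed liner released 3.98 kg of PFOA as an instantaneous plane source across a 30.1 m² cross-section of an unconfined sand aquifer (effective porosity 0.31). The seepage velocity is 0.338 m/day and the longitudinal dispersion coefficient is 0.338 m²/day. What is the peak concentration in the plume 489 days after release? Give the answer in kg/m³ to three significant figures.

The peak of an instantaneous 1D plume sits at x = vt; there the Gaussian factor is 1 and C_max = M/(n_e·A·√(4πDt)), where n_e·A is the pore area the mass is dissolved in.
√(4πDt) = √(4π × 0.338 × 489) = 45.57 m, so C_max = 3.98/(0.31 × 30.1 × 45.57) = 0.00936 kg/m³.

0.00936 kg/m³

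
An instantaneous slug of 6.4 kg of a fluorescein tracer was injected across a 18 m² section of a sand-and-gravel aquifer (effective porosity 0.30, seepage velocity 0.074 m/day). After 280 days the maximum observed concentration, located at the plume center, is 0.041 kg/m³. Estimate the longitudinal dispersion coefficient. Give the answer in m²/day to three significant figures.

At the plume center C_max = M/(n_e·A·√(4πDt)), so D = M²/(4πt·(n_e·A·C_max)²).
n_e·A·C_max = 0.30 × 18 × 0.041 = 0.2214 kg/m.
D = 6.4²/(4π × 280 × 0.2214²) = 0.237 m²/day.

0.237 m²/day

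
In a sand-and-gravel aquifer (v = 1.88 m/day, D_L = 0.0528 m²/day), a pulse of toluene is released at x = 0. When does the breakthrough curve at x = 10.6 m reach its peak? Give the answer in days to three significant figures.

For the 1D instantaneous-source solution, setting ∂C/∂t = 0 at fixed x gives v²t² + 2Dt − x² = 0, so t = (√(D² + v²x²) − D)/v².
√(D² + v²x²) = √(0.0528² + 1.88² × 10.6²) = 19.93; v² = 3.5344.
t = (19.93 − 0.0528)/3.5344 = 5.62 days (vs. the pure-advection estimate x/v = 5.64 d).

5.62 days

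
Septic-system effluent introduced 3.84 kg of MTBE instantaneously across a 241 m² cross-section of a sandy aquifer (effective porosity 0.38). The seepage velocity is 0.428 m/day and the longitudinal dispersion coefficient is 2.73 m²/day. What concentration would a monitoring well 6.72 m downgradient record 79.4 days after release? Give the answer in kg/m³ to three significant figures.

0.000341 kg/m³

For an instantaneous plane source, C(x,t) = M/(n_e·A·√(4πDt)) · exp(−(x−vt)²/(4Dt)), with n_e·A the pore (flow) area.
Plume center vt = 0.428 × 79.4 = 33.9832 m, so the well at 6.72 m is 27.2632 m upgradient of the peak.
√(4πDt) = 52.19 m, giving peak height M/(n_e·A·√(4πDt)) = 3.84/(0.38 × 241 × 52.19) = 0.0008034 kg/m³.
(x−vt)²/(4Dt) = (-27.2632)²/(4 × 2.73 × 79.4) = 0.8573; exp(−0.8573) = 0.4243.
C = 0.0008034 × 0.4243 = 0.000341 kg/m³.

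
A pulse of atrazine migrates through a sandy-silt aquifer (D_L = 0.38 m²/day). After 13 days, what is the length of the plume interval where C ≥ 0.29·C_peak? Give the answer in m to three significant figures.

The plume is Gaussian with σ = √(2Dt) = √(2 × 0.38 × 13) = 3.143 m.
C/C_peak = exp(−Δx²/(2σ²)) = 0.29 ⇒ Δx = σ·√(−2 ln 0.29) = 3.143 × 1.573 = 4.944 m.
Width = 2Δx = 9.89 m.

9.89 m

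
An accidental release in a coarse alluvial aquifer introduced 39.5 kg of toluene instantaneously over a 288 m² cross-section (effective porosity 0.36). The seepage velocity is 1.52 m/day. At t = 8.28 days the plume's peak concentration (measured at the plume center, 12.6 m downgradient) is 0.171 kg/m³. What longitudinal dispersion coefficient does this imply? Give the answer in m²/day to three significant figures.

0.0477 m²/day

At the plume center C_max = M/(n_e·A·√(4πDt)), so D = M²/(4πt·(n_e·A·C_max)²).
n_e·A·C_max = 0.36 × 288 × 0.171 = 17.73 kg/m.
D = 39.5²/(4π × 8.28 × 17.73²) = 0.0477 m²/day.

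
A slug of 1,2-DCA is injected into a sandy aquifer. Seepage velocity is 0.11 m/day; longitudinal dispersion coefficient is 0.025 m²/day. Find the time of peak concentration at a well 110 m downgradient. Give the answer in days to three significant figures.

998 days

For the 1D instantaneous-source solution, setting ∂C/∂t = 0 at fixed x gives v²t² + 2Dt − x² = 0, so t = (√(D² + v²x²) − D)/v².
√(D² + v²x²) = √(0.025² + 0.11² × 110²) = 12.10; v² = 0.0121.
t = (12.10 − 0.025)/0.0121 = 998 days (vs. the pure-advection estimate x/v = 1000 d).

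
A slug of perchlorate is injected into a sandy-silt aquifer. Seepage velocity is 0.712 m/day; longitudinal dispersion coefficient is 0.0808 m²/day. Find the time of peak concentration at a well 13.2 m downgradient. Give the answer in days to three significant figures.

For the 1D instantaneous-source solution, setting ∂C/∂t = 0 at fixed x gives v²t² + 2Dt − x² = 0, so t = (√(D² + v²x²) − D)/v².
√(D² + v²x²) = √(0.0808² + 0.712² × 13.2²) = 9.399; v² = 0.506944.
t = (9.399 − 0.0808)/0.506944 = 18.4 days (vs. the pure-advection estimate x/v = 18.5 d).

18.4 days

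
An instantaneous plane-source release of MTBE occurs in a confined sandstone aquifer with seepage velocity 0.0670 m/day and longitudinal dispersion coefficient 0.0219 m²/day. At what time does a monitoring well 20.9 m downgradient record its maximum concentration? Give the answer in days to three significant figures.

For the 1D instantaneous-source solution, setting ∂C/∂t = 0 at fixed x gives v²t² + 2Dt − x² = 0, so t = (√(D² + v²x²) − D)/v².
√(D² + v²x²) = √(0.0219² + 0.0670² × 20.9²) = 1.400; v² = 0.004489.
t = (1.400 − 0.0219)/0.004489 = 307 days (vs. the pure-advection estimate x/v = 312 d).

307 days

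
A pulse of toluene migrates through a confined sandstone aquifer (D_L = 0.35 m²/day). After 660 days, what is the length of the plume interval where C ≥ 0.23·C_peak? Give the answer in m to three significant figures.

73.7 m

The plume is Gaussian with σ = √(2Dt) = √(2 × 0.35 × 660) = 21.49 m.
C/C_peak = exp(−Δx²/(2σ²)) = 0.23 ⇒ Δx = σ·√(−2 ln 0.23) = 21.49 × 1.714 = 36.83 m.
Width = 2Δx = 73.7 m.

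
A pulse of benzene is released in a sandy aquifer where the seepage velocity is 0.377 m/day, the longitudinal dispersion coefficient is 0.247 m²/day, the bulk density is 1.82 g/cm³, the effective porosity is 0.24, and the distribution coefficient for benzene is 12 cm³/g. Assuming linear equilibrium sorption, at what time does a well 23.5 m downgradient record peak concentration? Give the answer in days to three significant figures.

Retardation factor R = 1 + ρ_b·K_d/n = 1 + 1.82 × 12/0.24 = 92.00.
Sorption retards both mechanisms: v_R = v/R = 0.004098 m/day, D_R = D/R = 0.002685 m²/day.
Peak time from v_R²t² + 2D_R t − x² = 0: t = (√(D_R² + v_R²x²) − D_R)/v_R².
√(D_R² + v_R²x²) = √(0.002685² + 0.004098² × 23.5²) = 0.09634; v_R² = 1.679e-05.
t = (0.09634 − 0.002685)/1.679e-05 = 5580 days.

5580 days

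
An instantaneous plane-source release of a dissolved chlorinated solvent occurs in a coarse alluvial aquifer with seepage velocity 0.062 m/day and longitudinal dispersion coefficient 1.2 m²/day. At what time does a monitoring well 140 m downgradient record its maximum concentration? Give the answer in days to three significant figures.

For the 1D instantaneous-source solution, setting ∂C/∂t = 0 at fixed x gives v²t² + 2Dt − x² = 0, so t = (√(D² + v²x²) − D)/v².
√(D² + v²x²) = √(1.2² + 0.062² × 140²) = 8.763; v² = 0.003844.
t = (8.763 − 1.2)/0.003844 = 1970 days (vs. the pure-advection estimate x/v = 2260 d).

1970 days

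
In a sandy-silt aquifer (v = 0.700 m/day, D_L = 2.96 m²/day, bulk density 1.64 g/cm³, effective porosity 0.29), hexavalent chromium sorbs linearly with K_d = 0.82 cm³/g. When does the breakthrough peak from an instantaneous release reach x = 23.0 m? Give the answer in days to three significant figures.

154 days

Retardation factor R = 1 + ρ_b·K_d/n = 1 + 1.64 × 0.82/0.29 = 5.637.
Sorption retards both mechanisms: v_R = v/R = 0.1242 m/day, D_R = D/R = 0.5251 m²/day.
Peak time from v_R²t² + 2D_R t − x² = 0: t = (√(D_R² + v_R²x²) − D_R)/v_R².
√(D_R² + v_R²x²) = √(0.5251² + 0.1242² × 23.0²) = 2.904; v_R² = 0.01543.
t = (2.904 − 0.5251)/0.01543 = 154 days.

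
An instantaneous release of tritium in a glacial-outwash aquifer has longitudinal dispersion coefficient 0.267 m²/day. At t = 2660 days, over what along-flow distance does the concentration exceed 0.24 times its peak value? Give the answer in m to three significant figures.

The plume is Gaussian with σ = √(2Dt) = √(2 × 0.267 × 2660) = 37.69 m.
C/C_peak = exp(−Δx²/(2σ²)) = 0.24 ⇒ Δx = σ·√(−2 ln 0.24) = 37.69 × 1.689 = 63.66 m.
Width = 2Δx = 127 m.

127 m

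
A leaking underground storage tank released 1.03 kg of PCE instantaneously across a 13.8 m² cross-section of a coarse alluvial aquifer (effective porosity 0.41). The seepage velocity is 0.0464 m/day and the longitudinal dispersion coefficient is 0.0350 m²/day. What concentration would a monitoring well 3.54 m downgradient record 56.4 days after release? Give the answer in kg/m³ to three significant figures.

0.0328 kg/m³

For an instantaneous plane source, C(x,t) = M/(n_e·A·√(4πDt)) · exp(−(x−vt)²/(4Dt)), with n_e·A the pore (flow) area.
Plume center vt = 0.0464 × 56.4 = 2.61696 m, so the well at 3.54 m is 0.92304 m downgradient of the peak.
√(4πDt) = 4.981 m, giving peak height M/(n_e·A·√(4πDt)) = 1.03/(0.41 × 13.8 × 4.981) = 0.03655 kg/m³.
(x−vt)²/(4Dt) = (0.92304)²/(4 × 0.0350 × 56.4) = 0.1079; exp(−0.1079) = 0.8977.
C = 0.03655 × 0.8977 = 0.0328 kg/m³.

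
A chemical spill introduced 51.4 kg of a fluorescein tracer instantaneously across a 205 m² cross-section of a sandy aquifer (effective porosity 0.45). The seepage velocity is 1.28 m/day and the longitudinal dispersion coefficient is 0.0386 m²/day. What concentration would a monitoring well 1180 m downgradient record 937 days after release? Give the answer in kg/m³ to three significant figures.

0.00196 kg/m³

For an instantaneous plane source, C(x,t) = M/(n_e·A·√(4πDt)) · exp(−(x−vt)²/(4Dt)), with n_e·A the pore (flow) area.
Plume center vt = 1.28 × 937 = 1199.36 m, so the well at 1180 m is 19.36 m upgradient of the peak.
√(4πDt) = 21.32 m, giving peak height M/(n_e·A·√(4πDt)) = 51.4/(0.45 × 205 × 21.32) = 0.02613 kg/m³.
(x−vt)²/(4Dt) = (-19.36)²/(4 × 0.0386 × 937) = 2.591; exp(−2.591) = 0.07495.
C = 0.02613 × 0.07495 = 0.00196 kg/m³.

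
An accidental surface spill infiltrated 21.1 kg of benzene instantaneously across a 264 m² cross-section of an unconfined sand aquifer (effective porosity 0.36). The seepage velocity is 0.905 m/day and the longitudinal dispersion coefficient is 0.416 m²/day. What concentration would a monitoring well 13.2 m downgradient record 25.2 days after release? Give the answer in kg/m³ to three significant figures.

For an instantaneous plane source, C(x,t) = M/(n_e·A·√(4πDt)) · exp(−(x−vt)²/(4Dt)), with n_e·A the pore (flow) area.
Plume center vt = 0.905 × 25.2 = 22.806 m, so the well at 13.2 m is 9.606 m upgradient of the peak.
√(4πDt) = 11.48 m, giving peak height M/(n_e·A·√(4πDt)) = 21.1/(0.36 × 264 × 11.48) = 0.01934 kg/m³.
(x−vt)²/(4Dt) = (-9.606)²/(4 × 0.416 × 25.2) = 2.201; exp(−2.201) = 0.1107.
C = 0.01934 × 0.1107 = 0.00214 kg/m³.

0.00214 kg/m³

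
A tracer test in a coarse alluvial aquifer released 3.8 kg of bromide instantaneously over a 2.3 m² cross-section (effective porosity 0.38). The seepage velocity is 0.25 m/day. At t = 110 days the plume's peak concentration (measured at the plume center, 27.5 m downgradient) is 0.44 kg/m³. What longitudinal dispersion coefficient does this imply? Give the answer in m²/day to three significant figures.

0.0706 m²/day

At the plume center C_max = M/(n_e·A·√(4πDt)), so D = M²/(4πt·(n_e·A·C_max)²).
n_e·A·C_max = 0.38 × 2.3 × 0.44 = 0.3846 kg/m.
D = 3.8²/(4π × 110 × 0.3846²) = 0.0706 m²/day.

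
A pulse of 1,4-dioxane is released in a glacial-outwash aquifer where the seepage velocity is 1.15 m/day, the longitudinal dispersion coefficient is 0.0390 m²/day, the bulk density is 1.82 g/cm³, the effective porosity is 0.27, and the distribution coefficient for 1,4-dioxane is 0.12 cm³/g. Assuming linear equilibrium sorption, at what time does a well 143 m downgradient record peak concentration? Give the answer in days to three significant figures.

225 days

Retardation factor R = 1 + ρ_b·K_d/n = 1 + 1.82 × 0.12/0.27 = 1.809.
Sorption retards both mechanisms: v_R = v/R = 0.6357 m/day, D_R = D/R = 0.02156 m²/day.
Peak time from v_R²t² + 2D_R t − x² = 0: t = (√(D_R² + v_R²x²) − D_R)/v_R².
√(D_R² + v_R²x²) = √(0.02156² + 0.6357² × 143²) = 90.91; v_R² = 0.4041.
t = (90.91 − 0.02156)/0.4041 = 225 days.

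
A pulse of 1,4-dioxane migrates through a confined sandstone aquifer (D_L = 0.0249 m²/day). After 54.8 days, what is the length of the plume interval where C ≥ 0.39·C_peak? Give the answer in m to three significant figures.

The plume is Gaussian with σ = √(2Dt) = √(2 × 0.0249 × 54.8) = 1.652 m.
C/C_peak = exp(−Δx²/(2σ²)) = 0.39 ⇒ Δx = σ·√(−2 ln 0.39) = 1.652 × 1.372 = 2.267 m.
Width = 2Δx = 4.53 m.

4.53 m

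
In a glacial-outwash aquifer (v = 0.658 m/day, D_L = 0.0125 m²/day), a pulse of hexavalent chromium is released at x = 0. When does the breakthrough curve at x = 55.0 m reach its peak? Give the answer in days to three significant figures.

For the 1D instantaneous-source solution, setting ∂C/∂t = 0 at fixed x gives v²t² + 2Dt − x² = 0, so t = (√(D² + v²x²) − D)/v².
√(D² + v²x²) = √(0.0125² + 0.658² × 55.0²) = 36.19; v² = 0.432964.
t = (36.19 − 0.0125)/0.432964 = 83.6 days (vs. the pure-advection estimate x/v = 83.6 d).

83.6 days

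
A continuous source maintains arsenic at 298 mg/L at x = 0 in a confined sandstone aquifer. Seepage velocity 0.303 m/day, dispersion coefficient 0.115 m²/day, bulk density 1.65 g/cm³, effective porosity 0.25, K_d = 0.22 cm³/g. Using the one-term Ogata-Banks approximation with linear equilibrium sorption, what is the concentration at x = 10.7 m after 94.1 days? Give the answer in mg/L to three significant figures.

Retardation factor R = 1 + ρ_b·K_d/n = 1 + 1.65 × 0.22/0.25 = 2.452.
Sorption retards both mechanisms: v_R = v/R = 0.1236 m/day, D_R = D/R = 0.04690 m²/day.
v_R·t = 0.1236 × 94.1 = 11.63076 m; 2√(D_R t) = 4.202 m; argument = (10.7 − 11.63076)/4.202 = -0.2215.
C = C₀ × ½·erfc(-0.2215) = 298 × 0.6230 = 186 mg/L.

186 mg/L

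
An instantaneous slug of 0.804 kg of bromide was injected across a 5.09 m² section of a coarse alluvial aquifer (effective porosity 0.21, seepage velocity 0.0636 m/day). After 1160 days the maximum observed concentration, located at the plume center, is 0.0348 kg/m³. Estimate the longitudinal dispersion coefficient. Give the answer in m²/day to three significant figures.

0.0320 m²/day

At the plume center C_max = M/(n_e·A·√(4πDt)), so D = M²/(4πt·(n_e·A·C_max)²).
n_e·A·C_max = 0.21 × 5.09 × 0.0348 = 0.03720 kg/m.
D = 0.804²/(4π × 1160 × 0.03720²) = 0.0320 m²/day.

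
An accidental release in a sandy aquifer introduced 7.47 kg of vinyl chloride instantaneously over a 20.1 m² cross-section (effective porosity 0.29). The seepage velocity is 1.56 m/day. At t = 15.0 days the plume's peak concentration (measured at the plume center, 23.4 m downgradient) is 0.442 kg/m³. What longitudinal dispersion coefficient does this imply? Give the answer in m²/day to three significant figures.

At the plume center C_max = M/(n_e·A·√(4πDt)), so D = M²/(4πt·(n_e·A·C_max)²).
n_e·A·C_max = 0.29 × 20.1 × 0.442 = 2.576 kg/m.
D = 7.47²/(4π × 15.0 × 2.576²) = 0.0446 m²/day.

0.0446 m²/day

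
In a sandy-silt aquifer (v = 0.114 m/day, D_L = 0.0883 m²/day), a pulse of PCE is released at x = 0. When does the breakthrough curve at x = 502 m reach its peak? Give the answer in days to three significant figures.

For the 1D instantaneous-source solution, setting ∂C/∂t = 0 at fixed x gives v²t² + 2Dt − x² = 0, so t = (√(D² + v²x²) − D)/v².
√(D² + v²x²) = √(0.0883² + 0.114² × 502²) = 57.23; v² = 0.012996.
t = (57.23 − 0.0883)/0.012996 = 4400 days (vs. the pure-advection estimate x/v = 4400 d).

4400 days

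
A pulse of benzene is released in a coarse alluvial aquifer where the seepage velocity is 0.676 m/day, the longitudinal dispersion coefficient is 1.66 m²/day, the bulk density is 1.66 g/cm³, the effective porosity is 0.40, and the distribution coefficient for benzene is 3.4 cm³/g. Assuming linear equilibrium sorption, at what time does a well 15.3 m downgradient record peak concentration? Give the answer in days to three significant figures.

291 days

Retardation factor R = 1 + ρ_b·K_d/n = 1 + 1.66 × 3.4/0.40 = 15.11.
Sorption retards both mechanisms: v_R = v/R = 0.04474 m/day, D_R = D/R = 0.1099 m²/day.
Peak time from v_R²t² + 2D_R t − x² = 0: t = (√(D_R² + v_R²x²) − D_R)/v_R².
√(D_R² + v_R²x²) = √(0.1099² + 0.04474² × 15.3²) = 0.6933; v_R² = 0.002002.
t = (0.6933 − 0.1099)/0.002002 = 291 days.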